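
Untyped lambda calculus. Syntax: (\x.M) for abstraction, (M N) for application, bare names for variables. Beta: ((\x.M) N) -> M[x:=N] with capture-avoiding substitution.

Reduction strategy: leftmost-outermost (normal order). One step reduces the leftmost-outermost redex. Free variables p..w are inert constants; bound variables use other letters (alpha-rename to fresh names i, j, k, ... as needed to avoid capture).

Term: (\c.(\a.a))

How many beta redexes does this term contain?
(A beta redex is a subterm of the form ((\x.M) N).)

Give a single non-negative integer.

Term: (\c.(\a.a))
  (no redexes)
Total redexes: 0

Answer: 0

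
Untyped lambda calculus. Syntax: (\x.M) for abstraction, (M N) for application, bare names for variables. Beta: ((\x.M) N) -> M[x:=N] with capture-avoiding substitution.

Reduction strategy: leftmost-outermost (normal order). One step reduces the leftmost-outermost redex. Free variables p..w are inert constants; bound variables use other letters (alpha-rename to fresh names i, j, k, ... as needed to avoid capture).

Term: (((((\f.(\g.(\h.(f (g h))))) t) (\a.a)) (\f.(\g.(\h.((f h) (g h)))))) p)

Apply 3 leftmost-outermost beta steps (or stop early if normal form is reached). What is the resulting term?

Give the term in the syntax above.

Step 0: (((((\f.(\g.(\h.(f (g h))))) t) (\a.a)) (\f.(\g.(\h.((f h) (g h)))))) p)
Step 1: ((((\g.(\h.(t (g h)))) (\a.a)) (\f.(\g.(\h.((f h) (g h)))))) p)
Step 2: (((\h.(t ((\a.a) h))) (\f.(\g.(\h.((f h) (g h)))))) p)
Step 3: ((t ((\a.a) (\f.(\g.(\h.((f h) (g h))))))) p)

Answer: ((t ((\a.a) (\f.(\g.(\h.((f h) (g h))))))) p)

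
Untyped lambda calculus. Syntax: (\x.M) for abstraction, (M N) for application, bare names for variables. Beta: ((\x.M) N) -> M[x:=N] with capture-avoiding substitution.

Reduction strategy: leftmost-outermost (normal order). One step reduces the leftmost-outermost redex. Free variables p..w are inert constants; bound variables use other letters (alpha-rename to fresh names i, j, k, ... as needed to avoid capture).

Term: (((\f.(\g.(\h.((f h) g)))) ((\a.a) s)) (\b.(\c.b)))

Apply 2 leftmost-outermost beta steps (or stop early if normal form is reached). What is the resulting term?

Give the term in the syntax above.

Answer: (\h.((((\a.a) s) h) (\b.(\c.b))))

Derivation:
Step 0: (((\f.(\g.(\h.((f h) g)))) ((\a.a) s)) (\b.(\c.b)))
Step 1: ((\g.(\h.((((\a.a) s) h) g))) (\b.(\c.b)))
Step 2: (\h.((((\a.a) s) h) (\b.(\c.b))))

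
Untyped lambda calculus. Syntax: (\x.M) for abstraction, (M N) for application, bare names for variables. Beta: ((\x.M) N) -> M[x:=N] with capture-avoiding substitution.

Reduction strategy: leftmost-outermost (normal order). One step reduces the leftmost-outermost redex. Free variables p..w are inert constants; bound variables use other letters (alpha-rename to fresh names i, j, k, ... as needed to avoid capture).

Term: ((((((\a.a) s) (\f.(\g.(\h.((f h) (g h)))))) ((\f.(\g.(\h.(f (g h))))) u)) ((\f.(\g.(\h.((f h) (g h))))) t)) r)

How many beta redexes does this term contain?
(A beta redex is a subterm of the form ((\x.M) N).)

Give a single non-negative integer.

Answer: 3

Derivation:
Term: ((((((\a.a) s) (\f.(\g.(\h.((f h) (g h)))))) ((\f.(\g.(\h.(f (g h))))) u)) ((\f.(\g.(\h.((f h) (g h))))) t)) r)
  Redex: ((\a.a) s)
  Redex: ((\f.(\g.(\h.(f (g h))))) u)
  Redex: ((\f.(\g.(\h.((f h) (g h))))) t)
Total redexes: 3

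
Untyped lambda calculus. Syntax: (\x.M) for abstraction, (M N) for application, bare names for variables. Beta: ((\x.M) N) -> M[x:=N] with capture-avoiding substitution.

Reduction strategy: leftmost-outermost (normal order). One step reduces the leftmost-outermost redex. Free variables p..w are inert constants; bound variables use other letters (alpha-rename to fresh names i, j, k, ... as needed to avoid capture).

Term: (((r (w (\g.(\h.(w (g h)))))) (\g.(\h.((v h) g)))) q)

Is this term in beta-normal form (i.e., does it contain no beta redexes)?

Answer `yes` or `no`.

Term: (((r (w (\g.(\h.(w (g h)))))) (\g.(\h.((v h) g)))) q)
No beta redexes found.

Answer: yes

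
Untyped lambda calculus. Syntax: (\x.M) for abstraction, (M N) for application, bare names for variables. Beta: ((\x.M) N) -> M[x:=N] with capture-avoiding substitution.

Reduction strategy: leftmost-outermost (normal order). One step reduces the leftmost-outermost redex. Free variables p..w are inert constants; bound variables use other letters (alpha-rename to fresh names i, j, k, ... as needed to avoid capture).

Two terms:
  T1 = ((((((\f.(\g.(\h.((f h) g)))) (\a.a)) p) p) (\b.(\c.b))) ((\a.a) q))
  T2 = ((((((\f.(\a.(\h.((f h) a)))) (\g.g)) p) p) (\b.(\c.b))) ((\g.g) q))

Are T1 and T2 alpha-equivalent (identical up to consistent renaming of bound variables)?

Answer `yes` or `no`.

Answer: yes

Derivation:
Term 1: ((((((\f.(\g.(\h.((f h) g)))) (\a.a)) p) p) (\b.(\c.b))) ((\a.a) q))
Term 2: ((((((\f.(\a.(\h.((f h) a)))) (\g.g)) p) p) (\b.(\c.b))) ((\g.g) q))
Alpha-equivalence: compare structure up to binder renaming.
Result: True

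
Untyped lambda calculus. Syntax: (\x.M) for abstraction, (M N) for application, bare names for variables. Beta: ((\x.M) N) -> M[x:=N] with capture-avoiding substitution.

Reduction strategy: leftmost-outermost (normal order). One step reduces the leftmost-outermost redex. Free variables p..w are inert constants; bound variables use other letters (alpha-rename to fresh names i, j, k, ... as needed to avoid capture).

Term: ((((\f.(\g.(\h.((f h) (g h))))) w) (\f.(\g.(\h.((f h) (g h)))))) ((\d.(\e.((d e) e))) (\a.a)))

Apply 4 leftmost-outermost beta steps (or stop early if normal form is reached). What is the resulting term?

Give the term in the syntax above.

Step 0: ((((\f.(\g.(\h.((f h) (g h))))) w) (\f.(\g.(\h.((f h) (g h)))))) ((\d.(\e.((d e) e))) (\a.a)))
Step 1: (((\g.(\h.((w h) (g h)))) (\f.(\g.(\h.((f h) (g h)))))) ((\d.(\e.((d e) e))) (\a.a)))
Step 2: ((\h.((w h) ((\f.(\g.(\h.((f h) (g h))))) h))) ((\d.(\e.((d e) e))) (\a.a)))
Step 3: ((w ((\d.(\e.((d e) e))) (\a.a))) ((\f.(\g.(\h.((f h) (g h))))) ((\d.(\e.((d e) e))) (\a.a))))
Step 4: ((w (\e.(((\a.a) e) e))) ((\f.(\g.(\h.((f h) (g h))))) ((\d.(\e.((d e) e))) (\a.a))))

Answer: ((w (\e.(((\a.a) e) e))) ((\f.(\g.(\h.((f h) (g h))))) ((\d.(\e.((d e) e))) (\a.a))))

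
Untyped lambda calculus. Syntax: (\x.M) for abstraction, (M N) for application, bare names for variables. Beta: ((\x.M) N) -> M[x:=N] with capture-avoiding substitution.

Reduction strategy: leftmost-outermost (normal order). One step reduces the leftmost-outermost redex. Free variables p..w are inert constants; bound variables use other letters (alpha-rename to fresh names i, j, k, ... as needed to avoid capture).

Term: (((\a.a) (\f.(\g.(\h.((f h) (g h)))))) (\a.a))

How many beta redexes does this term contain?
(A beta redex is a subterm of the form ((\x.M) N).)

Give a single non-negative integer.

Answer: 1

Derivation:
Term: (((\a.a) (\f.(\g.(\h.((f h) (g h)))))) (\a.a))
  Redex: ((\a.a) (\f.(\g.(\h.((f h) (g h))))))
Total redexes: 1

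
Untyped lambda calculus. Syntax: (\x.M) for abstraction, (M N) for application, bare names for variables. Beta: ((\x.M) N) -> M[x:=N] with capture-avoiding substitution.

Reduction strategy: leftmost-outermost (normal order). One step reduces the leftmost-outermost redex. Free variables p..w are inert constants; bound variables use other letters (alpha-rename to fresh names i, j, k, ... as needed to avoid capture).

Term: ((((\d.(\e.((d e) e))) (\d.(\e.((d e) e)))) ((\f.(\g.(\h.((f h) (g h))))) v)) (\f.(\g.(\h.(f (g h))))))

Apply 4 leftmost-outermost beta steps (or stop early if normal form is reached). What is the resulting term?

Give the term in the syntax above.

Answer: (((((\f.(\g.(\h.((f h) (g h))))) v) ((\f.(\g.(\h.((f h) (g h))))) v)) ((\f.(\g.(\h.((f h) (g h))))) v)) (\f.(\g.(\h.(f (g h))))))

Derivation:
Step 0: ((((\d.(\e.((d e) e))) (\d.(\e.((d e) e)))) ((\f.(\g.(\h.((f h) (g h))))) v)) (\f.(\g.(\h.(f (g h))))))
Step 1: (((\e.(((\d.(\e.((d e) e))) e) e)) ((\f.(\g.(\h.((f h) (g h))))) v)) (\f.(\g.(\h.(f (g h))))))
Step 2: ((((\d.(\e.((d e) e))) ((\f.(\g.(\h.((f h) (g h))))) v)) ((\f.(\g.(\h.((f h) (g h))))) v)) (\f.(\g.(\h.(f (g h))))))
Step 3: (((\e.((((\f.(\g.(\h.((f h) (g h))))) v) e) e)) ((\f.(\g.(\h.((f h) (g h))))) v)) (\f.(\g.(\h.(f (g h))))))
Step 4: (((((\f.(\g.(\h.((f h) (g h))))) v) ((\f.(\g.(\h.((f h) (g h))))) v)) ((\f.(\g.(\h.((f h) (g h))))) v)) (\f.(\g.(\h.(f (g h))))))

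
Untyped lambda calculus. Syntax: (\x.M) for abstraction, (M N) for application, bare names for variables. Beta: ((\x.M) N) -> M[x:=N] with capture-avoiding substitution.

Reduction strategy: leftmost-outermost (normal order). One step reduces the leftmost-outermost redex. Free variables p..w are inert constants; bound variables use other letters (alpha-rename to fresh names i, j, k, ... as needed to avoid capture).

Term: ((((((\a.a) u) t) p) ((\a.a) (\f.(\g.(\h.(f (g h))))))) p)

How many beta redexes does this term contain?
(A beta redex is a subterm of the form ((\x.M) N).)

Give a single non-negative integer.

Term: ((((((\a.a) u) t) p) ((\a.a) (\f.(\g.(\h.(f (g h))))))) p)
  Redex: ((\a.a) u)
  Redex: ((\a.a) (\f.(\g.(\h.(f (g h))))))
Total redexes: 2

Answer: 2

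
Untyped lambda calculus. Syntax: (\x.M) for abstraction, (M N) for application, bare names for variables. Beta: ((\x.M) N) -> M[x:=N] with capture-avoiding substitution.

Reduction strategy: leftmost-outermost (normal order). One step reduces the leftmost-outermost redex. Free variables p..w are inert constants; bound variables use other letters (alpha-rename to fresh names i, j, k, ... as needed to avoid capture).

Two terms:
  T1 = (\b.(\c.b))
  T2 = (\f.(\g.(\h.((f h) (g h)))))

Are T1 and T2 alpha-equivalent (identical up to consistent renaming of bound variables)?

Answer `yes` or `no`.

Answer: no

Derivation:
Term 1: (\b.(\c.b))
Term 2: (\f.(\g.(\h.((f h) (g h)))))
Alpha-equivalence: compare structure up to binder renaming.
Result: False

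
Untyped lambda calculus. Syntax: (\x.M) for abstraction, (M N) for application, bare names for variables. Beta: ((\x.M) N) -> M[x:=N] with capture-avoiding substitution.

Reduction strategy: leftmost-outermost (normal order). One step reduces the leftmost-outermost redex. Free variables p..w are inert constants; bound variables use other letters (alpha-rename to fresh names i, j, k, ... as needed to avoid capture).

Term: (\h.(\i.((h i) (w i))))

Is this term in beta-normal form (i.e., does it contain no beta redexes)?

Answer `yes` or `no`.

Answer: yes

Derivation:
Term: (\h.(\i.((h i) (w i))))
No beta redexes found.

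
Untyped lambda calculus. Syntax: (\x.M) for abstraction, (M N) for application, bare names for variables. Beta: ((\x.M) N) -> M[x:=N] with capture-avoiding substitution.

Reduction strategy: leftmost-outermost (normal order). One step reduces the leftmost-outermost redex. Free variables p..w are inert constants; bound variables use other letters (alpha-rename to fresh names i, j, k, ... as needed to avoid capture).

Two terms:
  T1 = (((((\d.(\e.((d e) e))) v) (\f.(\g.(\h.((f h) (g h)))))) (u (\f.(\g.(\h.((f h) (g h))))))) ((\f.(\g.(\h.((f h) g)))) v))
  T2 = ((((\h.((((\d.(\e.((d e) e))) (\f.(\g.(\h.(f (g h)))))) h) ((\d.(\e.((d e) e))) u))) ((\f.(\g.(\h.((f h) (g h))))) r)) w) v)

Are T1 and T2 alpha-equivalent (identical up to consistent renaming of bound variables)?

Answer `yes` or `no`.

Answer: no

Derivation:
Term 1: (((((\d.(\e.((d e) e))) v) (\f.(\g.(\h.((f h) (g h)))))) (u (\f.(\g.(\h.((f h) (g h))))))) ((\f.(\g.(\h.((f h) g)))) v))
Term 2: ((((\h.((((\d.(\e.((d e) e))) (\f.(\g.(\h.(f (g h)))))) h) ((\d.(\e.((d e) e))) u))) ((\f.(\g.(\h.((f h) (g h))))) r)) w) v)
Alpha-equivalence: compare structure up to binder renaming.
Result: False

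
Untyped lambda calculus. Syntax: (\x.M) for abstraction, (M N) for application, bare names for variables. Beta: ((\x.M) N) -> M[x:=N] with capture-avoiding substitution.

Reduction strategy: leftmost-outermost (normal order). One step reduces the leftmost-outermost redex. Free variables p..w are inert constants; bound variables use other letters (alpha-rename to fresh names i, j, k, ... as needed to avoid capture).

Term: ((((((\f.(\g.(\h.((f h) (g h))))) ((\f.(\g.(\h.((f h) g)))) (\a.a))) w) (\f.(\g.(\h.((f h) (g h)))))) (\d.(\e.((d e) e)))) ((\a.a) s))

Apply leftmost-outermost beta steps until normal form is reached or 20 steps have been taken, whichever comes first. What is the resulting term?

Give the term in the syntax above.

Answer: ((((w (\f.(\g.(\h.((f h) (g h)))))) (\f.(\g.(\h.((f h) (g h)))))) (\d.(\e.((d e) e)))) s)

Derivation:
Step 0: ((((((\f.(\g.(\h.((f h) (g h))))) ((\f.(\g.(\h.((f h) g)))) (\a.a))) w) (\f.(\g.(\h.((f h) (g h)))))) (\d.(\e.((d e) e)))) ((\a.a) s))
Step 1: (((((\g.(\h.((((\f.(\g.(\h.((f h) g)))) (\a.a)) h) (g h)))) w) (\f.(\g.(\h.((f h) (g h)))))) (\d.(\e.((d e) e)))) ((\a.a) s))
Step 2: ((((\h.((((\f.(\g.(\h.((f h) g)))) (\a.a)) h) (w h))) (\f.(\g.(\h.((f h) (g h)))))) (\d.(\e.((d e) e)))) ((\a.a) s))
Step 3: ((((((\f.(\g.(\h.((f h) g)))) (\a.a)) (\f.(\g.(\h.((f h) (g h)))))) (w (\f.(\g.(\h.((f h) (g h))))))) (\d.(\e.((d e) e)))) ((\a.a) s))
Step 4: (((((\g.(\h.(((\a.a) h) g))) (\f.(\g.(\h.((f h) (g h)))))) (w (\f.(\g.(\h.((f h) (g h))))))) (\d.(\e.((d e) e)))) ((\a.a) s))
Step 5: ((((\h.(((\a.a) h) (\f.(\g.(\h.((f h) (g h))))))) (w (\f.(\g.(\h.((f h) (g h))))))) (\d.(\e.((d e) e)))) ((\a.a) s))
Step 6: (((((\a.a) (w (\f.(\g.(\h.((f h) (g h))))))) (\f.(\g.(\h.((f h) (g h)))))) (\d.(\e.((d e) e)))) ((\a.a) s))
Step 7: ((((w (\f.(\g.(\h.((f h) (g h)))))) (\f.(\g.(\h.((f h) (g h)))))) (\d.(\e.((d e) e)))) ((\a.a) s))
Step 8: ((((w (\f.(\g.(\h.((f h) (g h)))))) (\f.(\g.(\h.((f h) (g h)))))) (\d.(\e.((d e) e)))) s)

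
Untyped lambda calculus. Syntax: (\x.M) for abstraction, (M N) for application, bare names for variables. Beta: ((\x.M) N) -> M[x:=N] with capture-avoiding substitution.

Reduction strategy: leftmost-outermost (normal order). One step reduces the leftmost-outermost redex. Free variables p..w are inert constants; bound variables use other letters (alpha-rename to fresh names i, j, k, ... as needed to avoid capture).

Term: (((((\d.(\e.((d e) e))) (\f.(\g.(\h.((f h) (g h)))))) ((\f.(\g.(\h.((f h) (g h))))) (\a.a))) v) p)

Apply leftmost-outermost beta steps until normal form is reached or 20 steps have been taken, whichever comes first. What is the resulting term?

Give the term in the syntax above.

Answer: (((v (\h.(h (v h)))) (v (v (\h.(h (v h)))))) p)

Derivation:
Step 0: (((((\d.(\e.((d e) e))) (\f.(\g.(\h.((f h) (g h)))))) ((\f.(\g.(\h.((f h) (g h))))) (\a.a))) v) p)
Step 1: ((((\e.(((\f.(\g.(\h.((f h) (g h))))) e) e)) ((\f.(\g.(\h.((f h) (g h))))) (\a.a))) v) p)
Step 2: (((((\f.(\g.(\h.((f h) (g h))))) ((\f.(\g.(\h.((f h) (g h))))) (\a.a))) ((\f.(\g.(\h.((f h) (g h))))) (\a.a))) v) p)
Step 3: ((((\g.(\h.((((\f.(\g.(\h.((f h) (g h))))) (\a.a)) h) (g h)))) ((\f.(\g.(\h.((f h) (g h))))) (\a.a))) v) p)
Step 4: (((\h.((((\f.(\g.(\h.((f h) (g h))))) (\a.a)) h) (((\f.(\g.(\h.((f h) (g h))))) (\a.a)) h))) v) p)
Step 5: (((((\f.(\g.(\h.((f h) (g h))))) (\a.a)) v) (((\f.(\g.(\h.((f h) (g h))))) (\a.a)) v)) p)
Step 6: ((((\g.(\h.(((\a.a) h) (g h)))) v) (((\f.(\g.(\h.((f h) (g h))))) (\a.a)) v)) p)
Step 7: (((\h.(((\a.a) h) (v h))) (((\f.(\g.(\h.((f h) (g h))))) (\a.a)) v)) p)
Step 8: ((((\a.a) (((\f.(\g.(\h.((f h) (g h))))) (\a.a)) v)) (v (((\f.(\g.(\h.((f h) (g h))))) (\a.a)) v))) p)
Step 9: (((((\f.(\g.(\h.((f h) (g h))))) (\a.a)) v) (v (((\f.(\g.(\h.((f h) (g h))))) (\a.a)) v))) p)
Step 10: ((((\g.(\h.(((\a.a) h) (g h)))) v) (v (((\f.(\g.(\h.((f h) (g h))))) (\a.a)) v))) p)
Step 11: (((\h.(((\a.a) h) (v h))) (v (((\f.(\g.(\h.((f h) (g h))))) (\a.a)) v))) p)
Step 12: ((((\a.a) (v (((\f.(\g.(\h.((f h) (g h))))) (\a.a)) v))) (v (v (((\f.(\g.(\h.((f h) (g h))))) (\a.a)) v)))) p)
Step 13: (((v (((\f.(\g.(\h.((f h) (g h))))) (\a.a)) v)) (v (v (((\f.(\g.(\h.((f h) (g h))))) (\a.a)) v)))) p)
Step 14: (((v ((\g.(\h.(((\a.a) h) (g h)))) v)) (v (v (((\f.(\g.(\h.((f h) (g h))))) (\a.a)) v)))) p)
Step 15: (((v (\h.(((\a.a) h) (v h)))) (v (v (((\f.(\g.(\h.((f h) (g h))))) (\a.a)) v)))) p)
Step 16: (((v (\h.(h (v h)))) (v (v (((\f.(\g.(\h.((f h) (g h))))) (\a.a)) v)))) p)
Step 17: (((v (\h.(h (v h)))) (v (v ((\g.(\h.(((\a.a) h) (g h)))) v)))) p)
Step 18: (((v (\h.(h (v h)))) (v (v (\h.(((\a.a) h) (v h)))))) p)
Step 19: (((v (\h.(h (v h)))) (v (v (\h.(h (v h)))))) p)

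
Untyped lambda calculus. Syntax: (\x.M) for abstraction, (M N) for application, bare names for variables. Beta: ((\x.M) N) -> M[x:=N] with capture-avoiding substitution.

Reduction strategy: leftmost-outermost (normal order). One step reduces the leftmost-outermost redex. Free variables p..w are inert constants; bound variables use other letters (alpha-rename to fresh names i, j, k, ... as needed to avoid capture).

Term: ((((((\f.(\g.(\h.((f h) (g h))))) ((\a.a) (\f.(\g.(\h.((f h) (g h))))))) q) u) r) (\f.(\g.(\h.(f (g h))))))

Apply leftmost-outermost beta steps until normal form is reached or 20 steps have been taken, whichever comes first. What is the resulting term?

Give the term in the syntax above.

Answer: (((u r) ((q u) r)) (\f.(\g.(\h.(f (g h))))))

Derivation:
Step 0: ((((((\f.(\g.(\h.((f h) (g h))))) ((\a.a) (\f.(\g.(\h.((f h) (g h))))))) q) u) r) (\f.(\g.(\h.(f (g h))))))
Step 1: (((((\g.(\h.((((\a.a) (\f.(\g.(\h.((f h) (g h)))))) h) (g h)))) q) u) r) (\f.(\g.(\h.(f (g h))))))
Step 2: ((((\h.((((\a.a) (\f.(\g.(\h.((f h) (g h)))))) h) (q h))) u) r) (\f.(\g.(\h.(f (g h))))))
Step 3: ((((((\a.a) (\f.(\g.(\h.((f h) (g h)))))) u) (q u)) r) (\f.(\g.(\h.(f (g h))))))
Step 4: (((((\f.(\g.(\h.((f h) (g h))))) u) (q u)) r) (\f.(\g.(\h.(f (g h))))))
Step 5: ((((\g.(\h.((u h) (g h)))) (q u)) r) (\f.(\g.(\h.(f (g h))))))
Step 6: (((\h.((u h) ((q u) h))) r) (\f.(\g.(\h.(f (g h))))))
Step 7: (((u r) ((q u) r)) (\f.(\g.(\h.(f (g h))))))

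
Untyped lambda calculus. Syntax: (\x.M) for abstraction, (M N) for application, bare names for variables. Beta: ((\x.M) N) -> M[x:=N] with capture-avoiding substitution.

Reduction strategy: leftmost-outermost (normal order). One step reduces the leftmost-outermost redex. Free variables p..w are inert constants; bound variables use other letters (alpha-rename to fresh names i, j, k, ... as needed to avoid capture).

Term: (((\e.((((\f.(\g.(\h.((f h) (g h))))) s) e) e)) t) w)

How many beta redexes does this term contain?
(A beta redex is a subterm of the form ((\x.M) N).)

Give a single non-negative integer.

Answer: 2

Derivation:
Term: (((\e.((((\f.(\g.(\h.((f h) (g h))))) s) e) e)) t) w)
  Redex: ((\e.((((\f.(\g.(\h.((f h) (g h))))) s) e) e)) t)
  Redex: ((\f.(\g.(\h.((f h) (g h))))) s)
Total redexes: 2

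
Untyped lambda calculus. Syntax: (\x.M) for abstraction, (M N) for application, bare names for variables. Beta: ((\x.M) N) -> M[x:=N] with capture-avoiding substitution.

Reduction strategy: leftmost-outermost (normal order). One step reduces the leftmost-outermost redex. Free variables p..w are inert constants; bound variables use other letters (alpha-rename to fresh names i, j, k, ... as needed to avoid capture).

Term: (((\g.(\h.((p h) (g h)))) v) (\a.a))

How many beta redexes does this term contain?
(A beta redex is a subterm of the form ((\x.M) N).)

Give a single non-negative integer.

Term: (((\g.(\h.((p h) (g h)))) v) (\a.a))
  Redex: ((\g.(\h.((p h) (g h)))) v)
Total redexes: 1

Answer: 1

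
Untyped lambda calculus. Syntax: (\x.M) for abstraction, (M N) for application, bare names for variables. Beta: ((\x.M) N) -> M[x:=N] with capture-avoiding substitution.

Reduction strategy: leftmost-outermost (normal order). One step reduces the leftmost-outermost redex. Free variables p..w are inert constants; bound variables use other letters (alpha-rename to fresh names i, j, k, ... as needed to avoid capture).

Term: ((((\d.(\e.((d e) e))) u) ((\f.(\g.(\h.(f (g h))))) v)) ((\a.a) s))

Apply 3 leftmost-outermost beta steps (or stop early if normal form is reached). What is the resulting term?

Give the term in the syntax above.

Answer: (((u (\g.(\h.(v (g h))))) ((\f.(\g.(\h.(f (g h))))) v)) ((\a.a) s))

Derivation:
Step 0: ((((\d.(\e.((d e) e))) u) ((\f.(\g.(\h.(f (g h))))) v)) ((\a.a) s))
Step 1: (((\e.((u e) e)) ((\f.(\g.(\h.(f (g h))))) v)) ((\a.a) s))
Step 2: (((u ((\f.(\g.(\h.(f (g h))))) v)) ((\f.(\g.(\h.(f (g h))))) v)) ((\a.a) s))
Step 3: (((u (\g.(\h.(v (g h))))) ((\f.(\g.(\h.(f (g h))))) v)) ((\a.a) s))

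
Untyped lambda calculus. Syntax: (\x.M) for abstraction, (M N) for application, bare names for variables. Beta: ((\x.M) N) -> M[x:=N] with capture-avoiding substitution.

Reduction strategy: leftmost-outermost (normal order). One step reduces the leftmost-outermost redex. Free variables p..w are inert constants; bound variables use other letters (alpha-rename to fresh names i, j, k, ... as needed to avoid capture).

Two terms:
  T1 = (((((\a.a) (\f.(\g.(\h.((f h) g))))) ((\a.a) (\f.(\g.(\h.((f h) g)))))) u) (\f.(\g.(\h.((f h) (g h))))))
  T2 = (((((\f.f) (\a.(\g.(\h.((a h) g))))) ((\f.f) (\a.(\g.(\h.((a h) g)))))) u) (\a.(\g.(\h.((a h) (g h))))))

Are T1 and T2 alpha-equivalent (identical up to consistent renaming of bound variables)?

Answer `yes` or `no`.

Answer: yes

Derivation:
Term 1: (((((\a.a) (\f.(\g.(\h.((f h) g))))) ((\a.a) (\f.(\g.(\h.((f h) g)))))) u) (\f.(\g.(\h.((f h) (g h))))))
Term 2: (((((\f.f) (\a.(\g.(\h.((a h) g))))) ((\f.f) (\a.(\g.(\h.((a h) g)))))) u) (\a.(\g.(\h.((a h) (g h))))))
Alpha-equivalence: compare structure up to binder renaming.
Result: True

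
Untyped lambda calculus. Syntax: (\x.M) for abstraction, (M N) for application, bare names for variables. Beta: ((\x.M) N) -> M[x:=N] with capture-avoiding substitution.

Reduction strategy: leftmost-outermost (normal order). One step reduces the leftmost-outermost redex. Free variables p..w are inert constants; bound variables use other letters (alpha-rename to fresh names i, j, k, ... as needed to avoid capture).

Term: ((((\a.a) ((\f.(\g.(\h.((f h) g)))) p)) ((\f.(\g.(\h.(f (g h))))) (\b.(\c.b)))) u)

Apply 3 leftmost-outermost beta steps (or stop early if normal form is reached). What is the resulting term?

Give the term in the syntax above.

Answer: ((\h.((p h) ((\f.(\g.(\h.(f (g h))))) (\b.(\c.b))))) u)

Derivation:
Step 0: ((((\a.a) ((\f.(\g.(\h.((f h) g)))) p)) ((\f.(\g.(\h.(f (g h))))) (\b.(\c.b)))) u)
Step 1: ((((\f.(\g.(\h.((f h) g)))) p) ((\f.(\g.(\h.(f (g h))))) (\b.(\c.b)))) u)
Step 2: (((\g.(\h.((p h) g))) ((\f.(\g.(\h.(f (g h))))) (\b.(\c.b)))) u)
Step 3: ((\h.((p h) ((\f.(\g.(\h.(f (g h))))) (\b.(\c.b))))) u)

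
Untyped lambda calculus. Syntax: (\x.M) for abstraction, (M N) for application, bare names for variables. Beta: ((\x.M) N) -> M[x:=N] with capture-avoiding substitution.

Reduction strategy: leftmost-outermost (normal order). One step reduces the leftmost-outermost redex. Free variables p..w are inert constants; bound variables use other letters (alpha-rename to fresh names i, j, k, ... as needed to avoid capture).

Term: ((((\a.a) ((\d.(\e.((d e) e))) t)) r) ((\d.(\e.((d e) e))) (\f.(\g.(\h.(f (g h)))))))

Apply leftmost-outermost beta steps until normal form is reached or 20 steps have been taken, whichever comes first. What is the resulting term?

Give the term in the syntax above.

Answer: (((t r) r) (\e.(\h.(e (e h)))))

Derivation:
Step 0: ((((\a.a) ((\d.(\e.((d e) e))) t)) r) ((\d.(\e.((d e) e))) (\f.(\g.(\h.(f (g h)))))))
Step 1: ((((\d.(\e.((d e) e))) t) r) ((\d.(\e.((d e) e))) (\f.(\g.(\h.(f (g h)))))))
Step 2: (((\e.((t e) e)) r) ((\d.(\e.((d e) e))) (\f.(\g.(\h.(f (g h)))))))
Step 3: (((t r) r) ((\d.(\e.((d e) e))) (\f.(\g.(\h.(f (g h)))))))
Step 4: (((t r) r) (\e.(((\f.(\g.(\h.(f (g h))))) e) e)))
Step 5: (((t r) r) (\e.((\g.(\h.(e (g h)))) e)))
Step 6: (((t r) r) (\e.(\h.(e (e h)))))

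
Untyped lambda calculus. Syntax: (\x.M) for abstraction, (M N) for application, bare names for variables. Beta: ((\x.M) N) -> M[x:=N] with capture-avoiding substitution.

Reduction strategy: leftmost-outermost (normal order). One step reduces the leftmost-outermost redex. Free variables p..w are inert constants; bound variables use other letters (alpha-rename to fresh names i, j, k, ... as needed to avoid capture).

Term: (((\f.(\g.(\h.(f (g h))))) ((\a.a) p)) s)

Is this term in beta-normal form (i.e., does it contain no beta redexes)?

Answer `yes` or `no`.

Term: (((\f.(\g.(\h.(f (g h))))) ((\a.a) p)) s)
Found 2 beta redex(es).

Answer: no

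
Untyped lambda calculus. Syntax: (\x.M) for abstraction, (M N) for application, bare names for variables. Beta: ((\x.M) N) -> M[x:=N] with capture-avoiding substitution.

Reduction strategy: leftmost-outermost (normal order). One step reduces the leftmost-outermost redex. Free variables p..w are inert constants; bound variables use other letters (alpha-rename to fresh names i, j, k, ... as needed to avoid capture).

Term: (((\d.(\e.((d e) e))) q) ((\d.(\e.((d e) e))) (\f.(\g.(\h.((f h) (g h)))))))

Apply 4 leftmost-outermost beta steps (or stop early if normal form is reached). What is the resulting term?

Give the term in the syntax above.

Answer: ((q (\e.((\g.(\h.((e h) (g h)))) e))) ((\d.(\e.((d e) e))) (\f.(\g.(\h.((f h) (g h)))))))

Derivation:
Step 0: (((\d.(\e.((d e) e))) q) ((\d.(\e.((d e) e))) (\f.(\g.(\h.((f h) (g h)))))))
Step 1: ((\e.((q e) e)) ((\d.(\e.((d e) e))) (\f.(\g.(\h.((f h) (g h)))))))
Step 2: ((q ((\d.(\e.((d e) e))) (\f.(\g.(\h.((f h) (g h))))))) ((\d.(\e.((d e) e))) (\f.(\g.(\h.((f h) (g h)))))))
Step 3: ((q (\e.(((\f.(\g.(\h.((f h) (g h))))) e) e))) ((\d.(\e.((d e) e))) (\f.(\g.(\h.((f h) (g h)))))))
Step 4: ((q (\e.((\g.(\h.((e h) (g h)))) e))) ((\d.(\e.((d e) e))) (\f.(\g.(\h.((f h) (g h)))))))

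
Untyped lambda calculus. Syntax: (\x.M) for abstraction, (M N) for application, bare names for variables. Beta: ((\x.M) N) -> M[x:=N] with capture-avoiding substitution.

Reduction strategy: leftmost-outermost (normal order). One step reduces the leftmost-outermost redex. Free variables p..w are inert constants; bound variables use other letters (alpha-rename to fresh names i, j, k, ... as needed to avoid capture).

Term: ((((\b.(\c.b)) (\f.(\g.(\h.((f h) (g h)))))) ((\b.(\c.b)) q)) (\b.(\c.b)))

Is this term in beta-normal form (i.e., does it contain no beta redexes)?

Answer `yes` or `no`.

Answer: no

Derivation:
Term: ((((\b.(\c.b)) (\f.(\g.(\h.((f h) (g h)))))) ((\b.(\c.b)) q)) (\b.(\c.b)))
Found 2 beta redex(es).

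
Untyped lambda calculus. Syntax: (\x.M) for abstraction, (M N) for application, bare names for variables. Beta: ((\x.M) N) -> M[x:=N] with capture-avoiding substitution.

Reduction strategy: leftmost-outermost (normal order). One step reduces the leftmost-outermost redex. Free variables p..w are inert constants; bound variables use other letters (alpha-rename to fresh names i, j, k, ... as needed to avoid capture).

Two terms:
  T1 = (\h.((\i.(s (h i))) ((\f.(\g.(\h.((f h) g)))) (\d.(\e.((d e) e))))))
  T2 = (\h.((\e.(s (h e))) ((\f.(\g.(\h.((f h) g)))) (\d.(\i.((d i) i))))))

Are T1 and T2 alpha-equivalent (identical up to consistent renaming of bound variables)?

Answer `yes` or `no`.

Answer: yes

Derivation:
Term 1: (\h.((\i.(s (h i))) ((\f.(\g.(\h.((f h) g)))) (\d.(\e.((d e) e))))))
Term 2: (\h.((\e.(s (h e))) ((\f.(\g.(\h.((f h) g)))) (\d.(\i.((d i) i))))))
Alpha-equivalence: compare structure up to binder renaming.
Result: True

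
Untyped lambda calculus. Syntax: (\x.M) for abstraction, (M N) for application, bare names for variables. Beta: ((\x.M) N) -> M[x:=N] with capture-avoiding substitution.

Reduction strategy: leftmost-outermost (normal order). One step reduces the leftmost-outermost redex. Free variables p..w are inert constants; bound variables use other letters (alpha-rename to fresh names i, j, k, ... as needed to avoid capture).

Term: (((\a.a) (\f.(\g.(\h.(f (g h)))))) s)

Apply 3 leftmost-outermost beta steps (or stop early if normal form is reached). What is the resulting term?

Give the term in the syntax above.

Step 0: (((\a.a) (\f.(\g.(\h.(f (g h)))))) s)
Step 1: ((\f.(\g.(\h.(f (g h))))) s)
Step 2: (\g.(\h.(s (g h))))
Step 3: (normal form reached)

Answer: (\g.(\h.(s (g h))))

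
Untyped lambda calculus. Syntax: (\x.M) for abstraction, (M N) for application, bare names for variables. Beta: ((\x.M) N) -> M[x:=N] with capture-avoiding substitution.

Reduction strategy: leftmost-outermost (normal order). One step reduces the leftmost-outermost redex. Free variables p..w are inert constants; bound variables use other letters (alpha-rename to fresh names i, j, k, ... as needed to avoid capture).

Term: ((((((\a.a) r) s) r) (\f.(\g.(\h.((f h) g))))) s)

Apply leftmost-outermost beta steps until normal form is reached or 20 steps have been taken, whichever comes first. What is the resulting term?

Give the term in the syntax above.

Step 0: ((((((\a.a) r) s) r) (\f.(\g.(\h.((f h) g))))) s)
Step 1: ((((r s) r) (\f.(\g.(\h.((f h) g))))) s)

Answer: ((((r s) r) (\f.(\g.(\h.((f h) g))))) s)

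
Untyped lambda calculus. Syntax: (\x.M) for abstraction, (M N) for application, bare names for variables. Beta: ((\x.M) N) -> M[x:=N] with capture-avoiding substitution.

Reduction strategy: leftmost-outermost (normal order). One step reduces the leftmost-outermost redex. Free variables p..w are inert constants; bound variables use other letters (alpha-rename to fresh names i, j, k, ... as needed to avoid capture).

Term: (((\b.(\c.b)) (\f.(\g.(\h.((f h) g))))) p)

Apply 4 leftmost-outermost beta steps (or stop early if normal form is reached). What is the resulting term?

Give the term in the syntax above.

Step 0: (((\b.(\c.b)) (\f.(\g.(\h.((f h) g))))) p)
Step 1: ((\c.(\f.(\g.(\h.((f h) g))))) p)
Step 2: (\f.(\g.(\h.((f h) g))))
Step 3: (normal form reached)

Answer: (\f.(\g.(\h.((f h) g))))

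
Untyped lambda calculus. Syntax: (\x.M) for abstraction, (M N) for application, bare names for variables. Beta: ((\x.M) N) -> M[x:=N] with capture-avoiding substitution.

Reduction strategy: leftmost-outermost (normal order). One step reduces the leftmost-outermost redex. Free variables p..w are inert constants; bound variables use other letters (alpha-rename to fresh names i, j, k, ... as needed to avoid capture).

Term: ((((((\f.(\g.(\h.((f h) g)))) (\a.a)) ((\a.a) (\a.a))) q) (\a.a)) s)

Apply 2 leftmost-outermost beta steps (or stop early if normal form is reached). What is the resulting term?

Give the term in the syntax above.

Step 0: ((((((\f.(\g.(\h.((f h) g)))) (\a.a)) ((\a.a) (\a.a))) q) (\a.a)) s)
Step 1: (((((\g.(\h.(((\a.a) h) g))) ((\a.a) (\a.a))) q) (\a.a)) s)
Step 2: ((((\h.(((\a.a) h) ((\a.a) (\a.a)))) q) (\a.a)) s)

Answer: ((((\h.(((\a.a) h) ((\a.a) (\a.a)))) q) (\a.a)) s)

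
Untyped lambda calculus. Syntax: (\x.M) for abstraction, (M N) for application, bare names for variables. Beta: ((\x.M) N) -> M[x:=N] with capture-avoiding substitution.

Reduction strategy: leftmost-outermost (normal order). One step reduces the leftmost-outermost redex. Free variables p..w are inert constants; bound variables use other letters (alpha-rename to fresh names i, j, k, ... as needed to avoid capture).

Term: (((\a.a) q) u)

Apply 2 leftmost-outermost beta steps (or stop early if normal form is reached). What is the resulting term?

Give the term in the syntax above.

Answer: (q u)

Derivation:
Step 0: (((\a.a) q) u)
Step 1: (q u)
Step 2: (normal form reached)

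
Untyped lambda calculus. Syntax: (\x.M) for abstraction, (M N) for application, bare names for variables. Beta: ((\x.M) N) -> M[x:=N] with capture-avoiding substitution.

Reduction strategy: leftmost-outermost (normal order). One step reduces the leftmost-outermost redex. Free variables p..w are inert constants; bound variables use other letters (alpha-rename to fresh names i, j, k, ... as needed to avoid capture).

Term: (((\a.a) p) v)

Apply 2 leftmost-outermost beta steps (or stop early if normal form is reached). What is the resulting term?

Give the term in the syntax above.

Answer: (p v)

Derivation:
Step 0: (((\a.a) p) v)
Step 1: (p v)
Step 2: (normal form reached)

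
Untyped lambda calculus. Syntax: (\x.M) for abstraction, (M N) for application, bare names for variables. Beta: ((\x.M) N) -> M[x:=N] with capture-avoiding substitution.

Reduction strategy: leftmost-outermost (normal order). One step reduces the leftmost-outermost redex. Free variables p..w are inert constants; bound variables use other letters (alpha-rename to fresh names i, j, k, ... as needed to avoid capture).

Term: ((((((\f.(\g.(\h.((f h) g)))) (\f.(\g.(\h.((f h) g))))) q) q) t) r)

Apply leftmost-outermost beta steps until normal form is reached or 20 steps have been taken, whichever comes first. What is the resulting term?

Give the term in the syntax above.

Step 0: ((((((\f.(\g.(\h.((f h) g)))) (\f.(\g.(\h.((f h) g))))) q) q) t) r)
Step 1: (((((\g.(\h.(((\f.(\g.(\h.((f h) g)))) h) g))) q) q) t) r)
Step 2: ((((\h.(((\f.(\g.(\h.((f h) g)))) h) q)) q) t) r)
Step 3: (((((\f.(\g.(\h.((f h) g)))) q) q) t) r)
Step 4: ((((\g.(\h.((q h) g))) q) t) r)
Step 5: (((\h.((q h) q)) t) r)
Step 6: (((q t) q) r)

Answer: (((q t) q) r)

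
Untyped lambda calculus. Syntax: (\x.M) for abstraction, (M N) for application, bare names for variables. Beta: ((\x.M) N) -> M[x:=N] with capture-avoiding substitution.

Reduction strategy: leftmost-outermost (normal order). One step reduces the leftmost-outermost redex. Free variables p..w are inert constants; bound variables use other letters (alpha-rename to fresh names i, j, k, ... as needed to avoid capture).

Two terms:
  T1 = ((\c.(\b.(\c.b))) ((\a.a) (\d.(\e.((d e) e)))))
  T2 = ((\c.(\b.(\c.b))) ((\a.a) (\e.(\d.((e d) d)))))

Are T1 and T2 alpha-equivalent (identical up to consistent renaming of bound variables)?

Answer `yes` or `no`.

Term 1: ((\c.(\b.(\c.b))) ((\a.a) (\d.(\e.((d e) e)))))
Term 2: ((\c.(\b.(\c.b))) ((\a.a) (\e.(\d.((e d) d)))))
Alpha-equivalence: compare structure up to binder renaming.
Result: True

Answer: yes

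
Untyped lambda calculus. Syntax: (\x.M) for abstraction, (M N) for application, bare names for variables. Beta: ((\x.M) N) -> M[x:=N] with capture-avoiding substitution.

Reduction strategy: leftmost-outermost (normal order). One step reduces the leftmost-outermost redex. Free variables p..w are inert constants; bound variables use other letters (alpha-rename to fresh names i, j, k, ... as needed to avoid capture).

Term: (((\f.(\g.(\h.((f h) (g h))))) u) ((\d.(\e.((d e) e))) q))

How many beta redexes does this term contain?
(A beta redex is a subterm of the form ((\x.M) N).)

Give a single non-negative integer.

Answer: 2

Derivation:
Term: (((\f.(\g.(\h.((f h) (g h))))) u) ((\d.(\e.((d e) e))) q))
  Redex: ((\f.(\g.(\h.((f h) (g h))))) u)
  Redex: ((\d.(\e.((d e) e))) q)
Total redexes: 2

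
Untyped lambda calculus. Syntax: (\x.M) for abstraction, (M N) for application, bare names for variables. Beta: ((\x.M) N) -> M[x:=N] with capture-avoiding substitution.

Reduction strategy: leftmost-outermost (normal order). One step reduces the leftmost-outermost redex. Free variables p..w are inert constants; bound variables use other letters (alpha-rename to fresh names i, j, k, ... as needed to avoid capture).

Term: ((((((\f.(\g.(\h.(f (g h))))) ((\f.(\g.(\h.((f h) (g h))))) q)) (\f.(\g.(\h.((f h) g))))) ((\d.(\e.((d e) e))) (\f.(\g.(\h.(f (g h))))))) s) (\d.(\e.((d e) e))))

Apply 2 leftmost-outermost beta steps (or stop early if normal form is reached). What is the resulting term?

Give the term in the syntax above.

Step 0: ((((((\f.(\g.(\h.(f (g h))))) ((\f.(\g.(\h.((f h) (g h))))) q)) (\f.(\g.(\h.((f h) g))))) ((\d.(\e.((d e) e))) (\f.(\g.(\h.(f (g h))))))) s) (\d.(\e.((d e) e))))
Step 1: (((((\g.(\h.(((\f.(\g.(\h.((f h) (g h))))) q) (g h)))) (\f.(\g.(\h.((f h) g))))) ((\d.(\e.((d e) e))) (\f.(\g.(\h.(f (g h))))))) s) (\d.(\e.((d e) e))))
Step 2: ((((\h.(((\f.(\g.(\h.((f h) (g h))))) q) ((\f.(\g.(\h.((f h) g)))) h))) ((\d.(\e.((d e) e))) (\f.(\g.(\h.(f (g h))))))) s) (\d.(\e.((d e) e))))

Answer: ((((\h.(((\f.(\g.(\h.((f h) (g h))))) q) ((\f.(\g.(\h.((f h) g)))) h))) ((\d.(\e.((d e) e))) (\f.(\g.(\h.(f (g h))))))) s) (\d.(\e.((d e) e))))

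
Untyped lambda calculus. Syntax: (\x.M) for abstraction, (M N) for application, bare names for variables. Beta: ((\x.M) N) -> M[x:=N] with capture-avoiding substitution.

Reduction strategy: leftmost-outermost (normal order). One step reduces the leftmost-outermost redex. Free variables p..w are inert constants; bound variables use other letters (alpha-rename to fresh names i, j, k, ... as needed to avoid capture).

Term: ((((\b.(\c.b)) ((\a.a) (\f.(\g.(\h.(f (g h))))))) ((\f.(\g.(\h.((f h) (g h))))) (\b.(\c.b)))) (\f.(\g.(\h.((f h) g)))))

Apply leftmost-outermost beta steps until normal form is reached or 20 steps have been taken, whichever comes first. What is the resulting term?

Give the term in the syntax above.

Step 0: ((((\b.(\c.b)) ((\a.a) (\f.(\g.(\h.(f (g h))))))) ((\f.(\g.(\h.((f h) (g h))))) (\b.(\c.b)))) (\f.(\g.(\h.((f h) g)))))
Step 1: (((\c.((\a.a) (\f.(\g.(\h.(f (g h))))))) ((\f.(\g.(\h.((f h) (g h))))) (\b.(\c.b)))) (\f.(\g.(\h.((f h) g)))))
Step 2: (((\a.a) (\f.(\g.(\h.(f (g h)))))) (\f.(\g.(\h.((f h) g)))))
Step 3: ((\f.(\g.(\h.(f (g h))))) (\f.(\g.(\h.((f h) g)))))
Step 4: (\g.(\h.((\f.(\g.(\h.((f h) g)))) (g h))))
Step 5: (\g.(\h.(\i.(\j.(((g h) j) i)))))

Answer: (\g.(\h.(\i.(\j.(((g h) j) i)))))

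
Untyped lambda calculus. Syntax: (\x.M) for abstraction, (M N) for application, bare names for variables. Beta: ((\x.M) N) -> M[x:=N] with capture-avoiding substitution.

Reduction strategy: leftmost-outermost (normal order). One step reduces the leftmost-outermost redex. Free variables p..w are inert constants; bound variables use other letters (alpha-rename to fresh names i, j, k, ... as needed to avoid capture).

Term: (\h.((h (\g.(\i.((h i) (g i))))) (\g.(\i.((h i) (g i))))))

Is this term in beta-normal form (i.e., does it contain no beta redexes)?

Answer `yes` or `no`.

Answer: yes

Derivation:
Term: (\h.((h (\g.(\i.((h i) (g i))))) (\g.(\i.((h i) (g i))))))
No beta redexes found.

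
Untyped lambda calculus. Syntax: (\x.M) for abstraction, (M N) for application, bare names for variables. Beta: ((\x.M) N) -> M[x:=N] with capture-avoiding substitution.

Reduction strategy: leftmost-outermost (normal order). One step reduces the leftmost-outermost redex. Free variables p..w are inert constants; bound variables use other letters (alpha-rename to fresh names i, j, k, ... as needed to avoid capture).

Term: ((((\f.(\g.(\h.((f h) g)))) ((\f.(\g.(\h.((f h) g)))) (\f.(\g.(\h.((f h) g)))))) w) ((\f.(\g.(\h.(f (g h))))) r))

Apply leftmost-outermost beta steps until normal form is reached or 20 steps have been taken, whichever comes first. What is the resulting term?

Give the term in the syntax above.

Step 0: ((((\f.(\g.(\h.((f h) g)))) ((\f.(\g.(\h.((f h) g)))) (\f.(\g.(\h.((f h) g)))))) w) ((\f.(\g.(\h.(f (g h))))) r))
Step 1: (((\g.(\h.((((\f.(\g.(\h.((f h) g)))) (\f.(\g.(\h.((f h) g))))) h) g))) w) ((\f.(\g.(\h.(f (g h))))) r))
Step 2: ((\h.((((\f.(\g.(\h.((f h) g)))) (\f.(\g.(\h.((f h) g))))) h) w)) ((\f.(\g.(\h.(f (g h))))) r))
Step 3: ((((\f.(\g.(\h.((f h) g)))) (\f.(\g.(\h.((f h) g))))) ((\f.(\g.(\h.(f (g h))))) r)) w)
Step 4: (((\g.(\h.(((\f.(\g.(\h.((f h) g)))) h) g))) ((\f.(\g.(\h.(f (g h))))) r)) w)
Step 5: ((\h.(((\f.(\g.(\h.((f h) g)))) h) ((\f.(\g.(\h.(f (g h))))) r))) w)
Step 6: (((\f.(\g.(\h.((f h) g)))) w) ((\f.(\g.(\h.(f (g h))))) r))
Step 7: ((\g.(\h.((w h) g))) ((\f.(\g.(\h.(f (g h))))) r))
Step 8: (\h.((w h) ((\f.(\g.(\h.(f (g h))))) r)))
Step 9: (\h.((w h) (\g.(\h.(r (g h))))))

Answer: (\h.((w h) (\g.(\h.(r (g h))))))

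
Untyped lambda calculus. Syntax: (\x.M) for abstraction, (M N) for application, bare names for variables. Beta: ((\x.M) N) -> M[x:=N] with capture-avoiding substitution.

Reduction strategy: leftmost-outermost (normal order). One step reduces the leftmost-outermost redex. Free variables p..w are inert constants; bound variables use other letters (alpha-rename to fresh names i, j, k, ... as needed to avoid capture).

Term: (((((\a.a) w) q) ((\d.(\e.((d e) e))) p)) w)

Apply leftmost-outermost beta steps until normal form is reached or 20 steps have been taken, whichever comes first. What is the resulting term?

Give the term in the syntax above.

Step 0: (((((\a.a) w) q) ((\d.(\e.((d e) e))) p)) w)
Step 1: (((w q) ((\d.(\e.((d e) e))) p)) w)
Step 2: (((w q) (\e.((p e) e))) w)

Answer: (((w q) (\e.((p e) e))) w)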